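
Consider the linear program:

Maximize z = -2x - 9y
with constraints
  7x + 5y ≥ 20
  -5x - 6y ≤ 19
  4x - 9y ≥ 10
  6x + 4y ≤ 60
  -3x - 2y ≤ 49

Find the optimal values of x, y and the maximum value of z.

Extreme points and z = -2x - 9y:
  (215/17, -233/17) → z = 1667/17
  (230/83, 10/83) → z = -550/83
  (109/4, -207/8) → z = 1427/8
  (58/7, 18/7) → z = -278/7

The binding constraints are -5x - 6y = 19 and 6x + 4y = 60.
Solving simultaneously gives x = 109/4, y = -207/8.

x = 109/4, y = -207/8, maximum z = 1427/8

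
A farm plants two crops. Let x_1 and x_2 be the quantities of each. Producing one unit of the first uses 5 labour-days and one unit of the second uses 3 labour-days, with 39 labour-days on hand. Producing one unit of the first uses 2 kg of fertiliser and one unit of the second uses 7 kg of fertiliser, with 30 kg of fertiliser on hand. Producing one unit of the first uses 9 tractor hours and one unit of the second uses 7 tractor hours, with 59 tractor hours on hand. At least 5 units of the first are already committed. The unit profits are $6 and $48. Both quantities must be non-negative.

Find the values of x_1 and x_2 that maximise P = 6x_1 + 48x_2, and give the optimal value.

x_1 = 5, x_2 = 2, maximum P = 126

Corner points and P = 6x_1 + 48x_2:
  (59/9, 0) → P = 118/3
  (5, 0) → P = 30
  (5, 2) → P = 126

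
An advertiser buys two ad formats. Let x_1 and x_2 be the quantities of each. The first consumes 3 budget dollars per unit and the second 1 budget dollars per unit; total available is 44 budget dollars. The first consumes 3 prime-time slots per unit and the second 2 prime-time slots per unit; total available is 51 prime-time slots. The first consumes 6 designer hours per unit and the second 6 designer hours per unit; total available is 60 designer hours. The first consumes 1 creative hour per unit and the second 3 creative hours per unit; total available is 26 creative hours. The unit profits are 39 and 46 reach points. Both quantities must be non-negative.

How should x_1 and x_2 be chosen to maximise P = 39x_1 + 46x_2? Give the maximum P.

Vertices and P = 39x_1 + 46x_2:
  (0, 0) → P = 0
  (0, 26/3) → P = 1196/3
  (10, 0) → P = 390
  (2, 8) → P = 446

x_1 = 2, x_2 = 8, maximum P = 446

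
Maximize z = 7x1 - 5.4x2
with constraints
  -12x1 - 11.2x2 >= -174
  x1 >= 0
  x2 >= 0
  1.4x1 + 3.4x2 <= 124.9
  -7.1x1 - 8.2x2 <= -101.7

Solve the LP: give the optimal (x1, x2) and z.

x1 = 14.5, x2 = 0, maximum z = 101.5

Feasible corners and z = 7x1 - 5.4x2:
  (0, 435/28) → z = -2349/28
  (29/2, 0) → z = 203/2
  (0, 1017/82) → z = -27459/410
  (1017/71, 0) → z = 7119/71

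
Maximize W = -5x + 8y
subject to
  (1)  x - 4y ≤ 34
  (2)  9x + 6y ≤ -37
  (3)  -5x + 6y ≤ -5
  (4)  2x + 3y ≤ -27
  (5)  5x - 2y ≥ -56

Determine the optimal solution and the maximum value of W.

x = -49/9, y = -145/27, maximum W = -425/27

Feasible corners and W = -5x + 8y:
  (-92/7, -165/14) → W = -200/7
  (-6/11, -95/11) → W = -730/11
  (-49/9, -145/27) → W = -425/27

The binding constraints are -5x + 6y = -5 and 2x + 3y = -27.
Solving simultaneously gives x = -49/9, y = -145/27.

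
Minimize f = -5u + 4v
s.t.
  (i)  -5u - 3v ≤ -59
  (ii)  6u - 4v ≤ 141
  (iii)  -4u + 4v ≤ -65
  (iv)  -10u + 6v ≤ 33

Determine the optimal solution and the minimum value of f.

u = 659/38, v = -351/38, minimum f = -4699/38

Feasible corners and f = -5u + 4v:
  (659/38, -351/38) → f = -4699/38
  (431/32, -89/32) → f = -2511/32
  (38, 87/4) → f = -103

At the optimal vertex, -5u - 3v = -59 and 6u - 4v = 141.
Solving simultaneously gives u = 659/38, v = -351/38.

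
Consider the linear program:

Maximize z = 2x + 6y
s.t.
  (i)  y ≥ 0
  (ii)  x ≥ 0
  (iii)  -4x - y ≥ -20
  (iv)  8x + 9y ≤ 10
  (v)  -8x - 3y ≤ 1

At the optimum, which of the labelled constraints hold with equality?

Extreme points and z = 2x + 6y:
  (0, 0) → z = 0
  (5/4, 0) → z = 5/2
  (0, 10/9) → z = 20/3

The maximum is at (0, 10/9). Substituting into each constraint, equality holds for (ii) and (iv); the remaining constraints have slack.

(ii) and (iv)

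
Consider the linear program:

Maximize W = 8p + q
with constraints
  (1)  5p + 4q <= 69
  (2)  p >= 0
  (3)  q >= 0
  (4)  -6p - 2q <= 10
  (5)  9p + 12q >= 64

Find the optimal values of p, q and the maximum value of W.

p = 69/5, q = 0, maximum W = 552/5

Extreme points and W = 8p + q:
  (0, 69/4) → W = 69/4
  (69/5, 0) → W = 552/5
  (0, 16/3) → W = 16/3
  (64/9, 0) → W = 512/9

At the optimal vertex, 5p + 4q = 69 and q = 0.
Solving simultaneously gives p = 69/5, q = 0.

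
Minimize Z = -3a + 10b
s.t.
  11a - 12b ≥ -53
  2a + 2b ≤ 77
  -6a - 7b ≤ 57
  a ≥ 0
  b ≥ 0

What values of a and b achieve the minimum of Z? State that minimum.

Corner points and Z = -3a + 10b:
  (409/23, 953/46) → Z = 3538/23
  (0, 53/12) → Z = 265/6
  (77/2, 0) → Z = -231/2
  (0, 0) → Z = 0

The binding constraints are 2a + 2b = 77 and b = 0.
Solving simultaneously gives a = 77/2, b = 0.

a = 77/2, b = 0, minimum Z = -231/2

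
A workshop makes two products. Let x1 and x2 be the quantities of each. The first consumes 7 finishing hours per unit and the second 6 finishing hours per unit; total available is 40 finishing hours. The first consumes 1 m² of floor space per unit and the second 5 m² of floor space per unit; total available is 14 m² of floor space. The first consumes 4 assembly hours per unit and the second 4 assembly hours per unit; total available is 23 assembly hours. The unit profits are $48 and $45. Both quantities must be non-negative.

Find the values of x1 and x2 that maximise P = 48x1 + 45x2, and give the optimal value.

x1 = 11/2, x2 = 1/4, maximum P = 1101/4

The binding constraints are 7x1 + 6x2 = 40 and 4x1 + 4x2 = 23.
Solving simultaneously gives x1 = 11/2, x2 = 1/4.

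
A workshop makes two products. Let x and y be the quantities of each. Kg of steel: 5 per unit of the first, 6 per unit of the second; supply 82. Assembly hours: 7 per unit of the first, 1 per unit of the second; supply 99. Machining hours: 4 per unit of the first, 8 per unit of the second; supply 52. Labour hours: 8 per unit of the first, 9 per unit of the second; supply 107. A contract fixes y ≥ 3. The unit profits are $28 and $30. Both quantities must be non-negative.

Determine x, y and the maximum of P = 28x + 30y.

The optimum lies where 4x + 8y = 52 and y = 3.
Solving simultaneously gives x = 7, y = 3.

x = 7, y = 3, maximum P = 286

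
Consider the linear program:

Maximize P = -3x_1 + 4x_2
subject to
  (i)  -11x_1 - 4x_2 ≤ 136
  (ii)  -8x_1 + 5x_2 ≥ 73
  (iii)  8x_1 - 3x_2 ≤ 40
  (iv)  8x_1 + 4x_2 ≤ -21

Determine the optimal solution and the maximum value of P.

x_1 = -115/3, x_2 = 857/12, maximum P = 1202/3

The binding constraints are -11x_1 - 4x_2 = 136 and 8x_1 + 4x_2 = -21.
Solving simultaneously gives x_1 = -115/3, x_2 = 857/12.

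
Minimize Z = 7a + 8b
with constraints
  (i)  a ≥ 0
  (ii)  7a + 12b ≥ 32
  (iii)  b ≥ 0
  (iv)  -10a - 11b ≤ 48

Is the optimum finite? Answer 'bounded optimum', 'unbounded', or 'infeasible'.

Extreme points and Z = 7a + 8b:
  (0, 8/3) → Z = 64/3
  (32/7, 0) → Z = 32
The feasible region has finitely many vertices and no improving ray; the minimum is 64/3 at (0, 8/3).

bounded optimum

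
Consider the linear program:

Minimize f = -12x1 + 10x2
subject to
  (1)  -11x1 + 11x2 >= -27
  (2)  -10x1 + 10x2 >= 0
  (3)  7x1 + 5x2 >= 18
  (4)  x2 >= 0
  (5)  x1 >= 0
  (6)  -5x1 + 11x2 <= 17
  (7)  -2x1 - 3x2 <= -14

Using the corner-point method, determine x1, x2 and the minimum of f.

Corner points and f = -12x1 + 10x2:
  (17/6, 17/6) → f = -17/3
  (14/5, 14/5) → f = -28/5
  (103/37, 104/37) → f = -196/37

x1 = 17/6, x2 = 17/6, minimum f = -17/3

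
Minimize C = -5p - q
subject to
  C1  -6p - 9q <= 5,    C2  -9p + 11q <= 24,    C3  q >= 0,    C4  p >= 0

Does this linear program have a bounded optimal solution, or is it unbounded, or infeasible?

unbounded

From the feasible point (0, 24/11), moving in the direction (11, 9) keeps every constraint satisfied while C decreases without bound.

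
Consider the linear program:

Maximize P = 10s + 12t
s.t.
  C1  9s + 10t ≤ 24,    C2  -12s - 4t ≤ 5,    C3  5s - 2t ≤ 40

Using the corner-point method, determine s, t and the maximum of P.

s = -73/42, t = 111/28, maximum P = 634/21

Feasible corners and P = 10s + 12t:
  (-73/42, 111/28) → P = 634/21
  (112/17, -60/17) → P = 400/17
  (75/22, -505/44) → P = -1140/11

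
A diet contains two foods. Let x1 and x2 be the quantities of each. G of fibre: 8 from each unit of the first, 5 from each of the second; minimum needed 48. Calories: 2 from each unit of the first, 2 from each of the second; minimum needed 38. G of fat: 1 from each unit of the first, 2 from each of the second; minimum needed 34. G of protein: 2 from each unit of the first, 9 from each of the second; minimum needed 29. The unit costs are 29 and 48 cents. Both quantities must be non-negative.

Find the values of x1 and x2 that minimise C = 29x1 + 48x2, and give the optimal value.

x1 = 4, x2 = 15, minimum C = 836

Vertices and C = 29x1 + 48x2:
  (0, 19) → C = 912
  (34, 0) → C = 986
  (4, 15) → C = 836
The feasible region is unbounded (it extends along (0, 1), (1, 0)), but C strictly increases along every unbounded feasible direction, so there is no improving ray and the minimum is attained at a vertex.

The optimum lies where 2x1 + 2x2 = 38 and x1 + 2x2 = 34.
Solving simultaneously gives x1 = 4, x2 = 15.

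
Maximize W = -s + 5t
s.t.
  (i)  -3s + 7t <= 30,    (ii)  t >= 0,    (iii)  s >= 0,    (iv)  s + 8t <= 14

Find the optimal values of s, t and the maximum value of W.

s = 0, t = 7/4, maximum W = 35/4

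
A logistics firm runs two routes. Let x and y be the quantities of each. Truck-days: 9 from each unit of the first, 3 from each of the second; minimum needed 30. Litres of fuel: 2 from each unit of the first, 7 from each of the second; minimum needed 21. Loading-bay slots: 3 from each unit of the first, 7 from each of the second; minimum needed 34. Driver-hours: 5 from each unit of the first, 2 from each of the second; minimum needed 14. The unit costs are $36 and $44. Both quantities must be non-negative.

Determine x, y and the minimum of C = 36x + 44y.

x = 2, y = 4, minimum C = 248

Vertices and C = 36x + 44y:
  (0, 10) → C = 440
  (34/3, 0) → C = 408
  (2, 4) → C = 248
The feasible region is unbounded (it extends along (0, 1), (1, 0)), but C strictly increases along every unbounded feasible direction, so there is no improving ray and the minimum is attained at a vertex.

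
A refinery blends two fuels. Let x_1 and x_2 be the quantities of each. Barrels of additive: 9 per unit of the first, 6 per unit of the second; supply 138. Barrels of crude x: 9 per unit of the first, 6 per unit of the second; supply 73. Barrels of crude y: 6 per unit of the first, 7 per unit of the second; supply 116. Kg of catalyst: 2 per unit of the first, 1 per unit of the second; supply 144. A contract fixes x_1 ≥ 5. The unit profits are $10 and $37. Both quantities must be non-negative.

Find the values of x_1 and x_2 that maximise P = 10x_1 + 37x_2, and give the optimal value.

Extreme points and P = 10x_1 + 37x_2:
  (73/9, 0) → P = 730/9
  (5, 0) → P = 50
  (5, 14/3) → P = 668/3

The binding constraints are 9x_1 + 6x_2 = 73 and x_1 = 5.
Solving simultaneously gives x_1 = 5, x_2 = 14/3.

x_1 = 5, x_2 = 14/3, maximum P = 668/3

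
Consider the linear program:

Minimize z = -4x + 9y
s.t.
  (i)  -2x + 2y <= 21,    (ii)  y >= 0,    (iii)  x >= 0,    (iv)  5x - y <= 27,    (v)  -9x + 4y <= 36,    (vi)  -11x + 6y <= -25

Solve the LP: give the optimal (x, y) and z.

x = 27/5, y = 0, minimum z = -108/5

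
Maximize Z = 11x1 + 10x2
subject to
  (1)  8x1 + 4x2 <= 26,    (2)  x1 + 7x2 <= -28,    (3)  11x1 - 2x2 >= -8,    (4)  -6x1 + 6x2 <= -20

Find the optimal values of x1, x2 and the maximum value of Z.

x1 = 147/26, x2 = -125/26, maximum Z = 367/26

Extreme points and Z = 11x1 + 10x2:
  (147/26, -125/26) → Z = 367/26
  (-7/12, -47/12) → Z = -547/12
  (-44/27, -134/27) → Z = -608/9
The feasible region is unbounded (it extends along (-2, -11), (1, -2)), but Z strictly decreases along every unbounded feasible direction, so there is no improving ray and the maximum is attained at a vertex.

The optimum lies where 8x1 + 4x2 = 26 and x1 + 7x2 = -28.
Solving simultaneously gives x1 = 147/26, x2 = -125/26.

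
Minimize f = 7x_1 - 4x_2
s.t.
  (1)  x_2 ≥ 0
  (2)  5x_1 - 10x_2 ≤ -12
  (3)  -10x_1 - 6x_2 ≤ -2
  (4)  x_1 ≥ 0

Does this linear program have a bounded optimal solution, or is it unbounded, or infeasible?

unbounded

From the feasible point (0, 6/5), moving in the direction (0, 1) keeps every constraint satisfied while f decreases without bound.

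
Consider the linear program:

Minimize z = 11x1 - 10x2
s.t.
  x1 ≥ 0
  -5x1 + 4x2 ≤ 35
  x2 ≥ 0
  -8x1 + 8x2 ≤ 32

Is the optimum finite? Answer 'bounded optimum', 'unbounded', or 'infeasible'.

Corner points and z = 11x1 - 10x2:
  (0, 0) → z = 0
  (0, 4) → z = -40
The feasible region has finitely many vertices and no improving ray; the minimum is -40 at (0, 4).

bounded optimum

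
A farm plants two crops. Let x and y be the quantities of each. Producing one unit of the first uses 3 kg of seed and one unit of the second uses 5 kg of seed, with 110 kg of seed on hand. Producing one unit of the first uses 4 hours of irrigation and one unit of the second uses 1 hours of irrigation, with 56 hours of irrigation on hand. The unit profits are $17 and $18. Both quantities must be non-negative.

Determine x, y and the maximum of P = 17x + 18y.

x = 10, y = 16, maximum P = 458

The binding constraints are 3x + 5y = 110 and 4x + y = 56.
Solving simultaneously gives x = 10, y = 16.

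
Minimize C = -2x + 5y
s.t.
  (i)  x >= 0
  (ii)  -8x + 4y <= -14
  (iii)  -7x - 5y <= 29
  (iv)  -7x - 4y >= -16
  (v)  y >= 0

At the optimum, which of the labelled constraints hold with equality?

(iv) and (v)

Corner points and C = -2x + 5y:
  (2, 1/2) → C = -3/2
  (7/4, 0) → C = -7/2
  (16/7, 0) → C = -32/7

The minimum is at (16/7, 0). Substituting into each constraint, equality holds for (iv) and (v); the remaining constraints have slack.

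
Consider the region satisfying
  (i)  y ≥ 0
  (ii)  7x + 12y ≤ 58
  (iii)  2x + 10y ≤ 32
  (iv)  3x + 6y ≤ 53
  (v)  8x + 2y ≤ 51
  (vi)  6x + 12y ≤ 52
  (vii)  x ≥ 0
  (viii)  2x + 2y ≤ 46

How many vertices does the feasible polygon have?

6

Of the 27 pairwise boundary intersections, those satisfying every inequality are:
  (51/8, 0)
  (0, 0)
  (248/41, 107/82)
  (6, 4/3)
  (34/9, 22/9)
  (0, 16/5)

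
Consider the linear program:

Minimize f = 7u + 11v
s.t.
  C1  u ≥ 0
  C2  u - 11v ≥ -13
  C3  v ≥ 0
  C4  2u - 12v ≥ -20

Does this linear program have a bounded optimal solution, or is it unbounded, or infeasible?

bounded optimum

Feasible corners and f = 7u + 11v:
  (0, 13/11) → f = 13
  (0, 0) → f = 0
The feasible region has finitely many vertices and no improving ray; the minimum is 0 at (0, 0).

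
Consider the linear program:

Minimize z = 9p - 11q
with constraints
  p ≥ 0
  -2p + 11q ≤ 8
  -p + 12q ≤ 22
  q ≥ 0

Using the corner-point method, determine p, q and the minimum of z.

p = 0, q = 8/11, minimum z = -8

The feasible region is unbounded (it extends along (12, 1), (1, 0)), but z strictly increases along every unbounded feasible direction, so there is no improving ray and the minimum is attained at a vertex.

The optimum lies where p = 0 and -2p + 11q = 8.
Solving simultaneously gives p = 0, q = 8/11.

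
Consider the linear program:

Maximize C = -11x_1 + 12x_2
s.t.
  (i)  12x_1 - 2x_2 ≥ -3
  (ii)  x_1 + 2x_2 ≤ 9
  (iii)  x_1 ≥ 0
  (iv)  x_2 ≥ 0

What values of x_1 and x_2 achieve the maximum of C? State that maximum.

Feasible corners and C = -11x_1 + 12x_2:
  (6/13, 111/26) → C = 600/13
  (0, 3/2) → C = 18
  (9, 0) → C = -99
  (0, 0) → C = 0

At the optimal vertex, 12x_1 - 2x_2 = -3 and x_1 + 2x_2 = 9.
Solving simultaneously gives x_1 = 6/13, x_2 = 111/26.

x_1 = 6/13, x_2 = 111/26, maximum C = 600/13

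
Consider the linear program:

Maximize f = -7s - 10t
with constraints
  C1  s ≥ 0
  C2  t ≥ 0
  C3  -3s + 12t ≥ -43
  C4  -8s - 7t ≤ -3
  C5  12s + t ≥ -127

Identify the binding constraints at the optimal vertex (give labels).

C2 and C4

Feasible corners and f = -7s - 10t:
  (0, 3/7) → f = -30/7
  (43/3, 0) → f = -301/3
  (3/8, 0) → f = -21/8
The feasible region is unbounded (it extends along (0, 1), (4, 1)), but f strictly decreases along every unbounded feasible direction, so there is no improving ray and the maximum is attained at a vertex.

The maximum is at (3/8, 0). Substituting into each constraint, equality holds for C2 and C4; the remaining constraints have slack.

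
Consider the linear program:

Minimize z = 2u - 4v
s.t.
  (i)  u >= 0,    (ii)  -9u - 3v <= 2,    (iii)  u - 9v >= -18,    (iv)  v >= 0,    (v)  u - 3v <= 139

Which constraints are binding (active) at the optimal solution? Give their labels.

(i) and (iii)

Vertices and z = 2u - 4v:
  (0, 2) → z = -8
  (0, 0) → z = 0
  (435/2, 157/6) → z = 991/3
  (139, 0) → z = 278

The minimum is at (0, 2). Substituting into each constraint, equality holds for (i) and (iii); the remaining constraints have slack.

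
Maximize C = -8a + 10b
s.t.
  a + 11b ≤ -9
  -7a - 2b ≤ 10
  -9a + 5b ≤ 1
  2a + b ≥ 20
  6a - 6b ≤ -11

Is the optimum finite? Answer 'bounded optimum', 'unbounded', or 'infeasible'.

The boundaries a + 11b = -9 and 2a + b = 20 meet at (229/21, -38/21), but that point violates 6a - 6b ≤ -11. Every candidate vertex is excluded by some other constraint, so the feasible region is empty.

infeasible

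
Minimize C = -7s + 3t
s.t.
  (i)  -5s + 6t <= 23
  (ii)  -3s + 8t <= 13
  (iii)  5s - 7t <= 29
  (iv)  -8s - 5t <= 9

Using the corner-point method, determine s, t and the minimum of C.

Extreme points and C = -7s + 3t:
  (17, 8) → C = -95
  (-137/79, 77/79) → C = 1190/79
  (82/81, -277/81) → C = -1405/81

The binding constraints are -3s + 8t = 13 and 5s - 7t = 29.
Solving simultaneously gives s = 17, t = 8.

s = 17, t = 8, minimum C = -95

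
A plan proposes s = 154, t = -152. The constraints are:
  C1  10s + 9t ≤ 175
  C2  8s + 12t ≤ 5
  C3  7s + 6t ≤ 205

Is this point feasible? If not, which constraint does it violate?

C1: 172 ≤ 175 ✓
C2: -592 ≤ 5 ✓
C3: 166 ≤ 205 ✓

feasible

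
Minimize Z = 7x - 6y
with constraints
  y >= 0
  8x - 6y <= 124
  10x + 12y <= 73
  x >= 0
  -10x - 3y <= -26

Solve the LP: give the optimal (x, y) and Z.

x = 31/30, y = 47/9, minimum Z = -241/10

Corner points and Z = 7x - 6y:
  (73/10, 0) → Z = 511/10
  (13/5, 0) → Z = 91/5
  (31/30, 47/9) → Z = -241/10

At the optimal vertex, 10x + 12y = 73 and -10x - 3y = -26.
Solving simultaneously gives x = 31/30, y = 47/9.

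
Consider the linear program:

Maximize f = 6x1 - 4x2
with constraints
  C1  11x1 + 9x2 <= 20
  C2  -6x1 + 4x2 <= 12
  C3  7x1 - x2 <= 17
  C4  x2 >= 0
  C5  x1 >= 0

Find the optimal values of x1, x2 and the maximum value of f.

Corner points and f = 6x1 - 4x2:
  (20/11, 0) → f = 120/11
  (0, 20/9) → f = -80/9
  (0, 0) → f = 0

The optimum lies where 11x1 + 9x2 = 20 and x2 = 0.
Solving simultaneously gives x1 = 20/11, x2 = 0.

x1 = 20/11, x2 = 0, maximum f = 120/11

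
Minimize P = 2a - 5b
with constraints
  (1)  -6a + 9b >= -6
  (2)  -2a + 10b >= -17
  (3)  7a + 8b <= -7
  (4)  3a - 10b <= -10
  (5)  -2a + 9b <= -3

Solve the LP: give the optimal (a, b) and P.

Corner points and P = 2a - 5b:
  (-27, -71/10) → P = -37/2
  (-123/2, -14) → P = -53
  (-120/7, -29/7) → P = -95/7

a = -123/2, b = -14, minimum P = -53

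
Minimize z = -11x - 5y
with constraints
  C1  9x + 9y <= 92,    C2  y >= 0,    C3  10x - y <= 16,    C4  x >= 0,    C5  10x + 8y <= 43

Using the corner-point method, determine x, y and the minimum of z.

x = 19/10, y = 3, minimum z = -359/10

Corner points and z = -11x - 5y:
  (8/5, 0) → z = -88/5
  (0, 0) → z = 0
  (19/10, 3) → z = -359/10
  (0, 43/8) → z = -215/8

The optimum lies where 10x - y = 16 and 10x + 8y = 43.
Solving simultaneously gives x = 19/10, y = 3.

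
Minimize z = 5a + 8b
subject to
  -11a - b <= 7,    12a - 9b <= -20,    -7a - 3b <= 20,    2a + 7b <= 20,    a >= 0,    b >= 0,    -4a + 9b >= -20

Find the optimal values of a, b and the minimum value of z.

Extreme points and z = 5a + 8b:
  (20/51, 140/51) → z = 1220/51
  (0, 20/9) → z = 160/9
  (0, 20/7) → z = 160/7

The binding constraints are 12a - 9b = -20 and a = 0.
Solving simultaneously gives a = 0, b = 20/9.

a = 0, b = 20/9, minimum z = 160/9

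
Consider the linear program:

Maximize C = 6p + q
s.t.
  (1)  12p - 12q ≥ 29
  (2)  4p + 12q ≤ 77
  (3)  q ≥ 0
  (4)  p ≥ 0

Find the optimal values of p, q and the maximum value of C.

At the optimal vertex, 4p + 12q = 77 and q = 0.
Solving simultaneously gives p = 77/4, q = 0.

p = 77/4, q = 0, maximum C = 231/2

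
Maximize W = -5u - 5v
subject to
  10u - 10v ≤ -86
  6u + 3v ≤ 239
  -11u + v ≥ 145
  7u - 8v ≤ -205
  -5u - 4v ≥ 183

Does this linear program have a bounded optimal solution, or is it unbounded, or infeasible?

From the feasible point (-571/17, -64/17), moving in the direction (-8, -7) keeps every constraint satisfied while W increases without bound.

unbounded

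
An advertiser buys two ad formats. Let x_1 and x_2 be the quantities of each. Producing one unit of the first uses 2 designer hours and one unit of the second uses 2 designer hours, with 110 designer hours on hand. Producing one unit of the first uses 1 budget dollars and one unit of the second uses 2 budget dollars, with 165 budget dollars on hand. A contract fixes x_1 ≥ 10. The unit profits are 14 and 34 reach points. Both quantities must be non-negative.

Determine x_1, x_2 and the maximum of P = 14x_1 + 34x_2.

Feasible corners and P = 14x_1 + 34x_2:
  (55, 0) → P = 770
  (10, 0) → P = 140
  (10, 45) → P = 1670

At the optimal vertex, 2x_1 + 2x_2 = 110 and x_1 = 10.
Solving simultaneously gives x_1 = 10, x_2 = 45.

x_1 = 10, x_2 = 45, maximum P = 1670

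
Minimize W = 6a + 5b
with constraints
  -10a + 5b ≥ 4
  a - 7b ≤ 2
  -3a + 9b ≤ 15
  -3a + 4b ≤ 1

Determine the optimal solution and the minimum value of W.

a = -15/17, b = -7/17, minimum W = -125/17

Vertices and W = 6a + 5b:
  (-38/65, -24/65) → W = -348/65
  (-11/25, -2/25) → W = -76/25
  (-15/17, -7/17) → W = -125/17

At the optimal vertex, a - 7b = 2 and -3a + 4b = 1.
Solving simultaneously gives a = -15/17, b = -7/17.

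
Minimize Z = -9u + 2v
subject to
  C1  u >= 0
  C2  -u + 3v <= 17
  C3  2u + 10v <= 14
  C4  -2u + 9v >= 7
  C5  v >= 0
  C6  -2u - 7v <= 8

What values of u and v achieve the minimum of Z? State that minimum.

Corner points and Z = -9u + 2v:
  (0, 7/5) → Z = 14/5
  (0, 7/9) → Z = 14/9
  (28/19, 21/19) → Z = -210/19

The binding constraints are 2u + 10v = 14 and -2u + 9v = 7.
Solving simultaneously gives u = 28/19, v = 21/19.

u = 28/19, v = 21/19, minimum Z = -210/19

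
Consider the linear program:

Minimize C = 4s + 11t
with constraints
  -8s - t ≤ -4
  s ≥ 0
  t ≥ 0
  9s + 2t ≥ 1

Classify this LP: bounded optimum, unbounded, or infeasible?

Feasible corners and C = 4s + 11t:
  (0, 4) → C = 44
  (1/2, 0) → C = 2
The feasible region has finitely many vertices and no improving ray; the minimum is 2 at (1/2, 0).

bounded optimum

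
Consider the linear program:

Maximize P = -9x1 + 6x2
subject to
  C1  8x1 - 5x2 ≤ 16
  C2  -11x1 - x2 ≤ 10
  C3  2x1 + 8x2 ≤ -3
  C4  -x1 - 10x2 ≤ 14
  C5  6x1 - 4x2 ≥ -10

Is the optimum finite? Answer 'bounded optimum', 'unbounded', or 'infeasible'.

Vertices and P = -9x1 + 6x2:
  (113/74, -28/37) → P = -1353/74
  (18/17, -128/85) → P = -1578/85
  (-77/86, -13/86) → P = 615/86
  (-86/109, -144/109) → P = -90/109
The feasible region has finitely many vertices and no improving ray; the maximum is 615/86 at (-77/86, -13/86).

bounded optimum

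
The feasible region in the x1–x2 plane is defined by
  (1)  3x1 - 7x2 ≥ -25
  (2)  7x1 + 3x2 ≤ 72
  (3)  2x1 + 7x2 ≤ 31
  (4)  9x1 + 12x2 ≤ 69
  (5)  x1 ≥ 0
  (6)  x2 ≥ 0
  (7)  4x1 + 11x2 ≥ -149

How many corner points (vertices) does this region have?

Intersecting each pair of boundary lines and keeping only the points that satisfy every inequality leaves:
  (6/5, 143/35)
  (0, 25/7)
  (37/13, 47/13)
  (23/3, 0)
  (0, 0)

5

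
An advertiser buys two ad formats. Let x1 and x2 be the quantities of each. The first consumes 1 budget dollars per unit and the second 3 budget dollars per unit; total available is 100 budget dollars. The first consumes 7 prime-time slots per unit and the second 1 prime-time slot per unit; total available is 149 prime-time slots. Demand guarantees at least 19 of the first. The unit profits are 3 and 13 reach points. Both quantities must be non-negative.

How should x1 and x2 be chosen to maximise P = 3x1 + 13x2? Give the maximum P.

Vertices and P = 3x1 + 13x2:
  (149/7, 0) → P = 447/7
  (19, 0) → P = 57
  (19, 16) → P = 265

x1 = 19, x2 = 16, maximum P = 265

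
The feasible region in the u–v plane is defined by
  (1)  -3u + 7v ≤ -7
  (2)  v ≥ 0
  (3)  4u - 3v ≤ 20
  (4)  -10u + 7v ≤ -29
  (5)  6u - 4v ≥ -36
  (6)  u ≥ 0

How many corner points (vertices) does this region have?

4

Of the 15 pairwise boundary intersections, those satisfying every inequality are:
  (119/19, 32/19)
  (22/7, 17/49)
  (5, 0)
  (29/10, 0)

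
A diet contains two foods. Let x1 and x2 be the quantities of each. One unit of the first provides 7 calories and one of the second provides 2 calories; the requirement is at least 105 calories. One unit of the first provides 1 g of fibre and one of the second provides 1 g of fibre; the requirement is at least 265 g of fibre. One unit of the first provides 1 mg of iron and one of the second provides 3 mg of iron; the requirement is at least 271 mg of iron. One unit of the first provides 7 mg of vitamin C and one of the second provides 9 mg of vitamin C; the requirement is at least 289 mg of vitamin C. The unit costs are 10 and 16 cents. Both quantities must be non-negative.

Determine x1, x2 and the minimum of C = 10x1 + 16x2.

Corner points and C = 10x1 + 16x2:
  (0, 265) → C = 4240
  (271, 0) → C = 2710
  (262, 3) → C = 2668
The feasible region is unbounded (it extends along (0, 1), (1, 0)), but C strictly increases along every unbounded feasible direction, so there is no improving ray and the minimum is attained at a vertex.

At the optimal vertex, x1 + x2 = 265 and x1 + 3x2 = 271.
Solving simultaneously gives x1 = 262, x2 = 3.

x1 = 262, x2 = 3, minimum C = 2668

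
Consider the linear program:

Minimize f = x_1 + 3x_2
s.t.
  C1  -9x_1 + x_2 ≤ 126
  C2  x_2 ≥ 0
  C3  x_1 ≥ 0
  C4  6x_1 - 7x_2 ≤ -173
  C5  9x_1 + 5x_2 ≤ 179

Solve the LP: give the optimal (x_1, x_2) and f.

x_1 = 0, x_2 = 173/7, minimum f = 519/7

Feasible corners and f = x_1 + 3x_2:
  (0, 173/7) → f = 519/7
  (0, 179/5) → f = 537/5
  (388/93, 877/31) → f = 8281/93

The binding constraints are x_1 = 0 and 6x_1 - 7x_2 = -173.
Solving simultaneously gives x_1 = 0, x_2 = 173/7.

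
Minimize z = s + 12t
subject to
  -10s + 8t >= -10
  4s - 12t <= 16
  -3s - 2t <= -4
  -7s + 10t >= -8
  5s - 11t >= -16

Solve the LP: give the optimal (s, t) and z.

Vertices and z = s + 12t:
  (13/11, 5/22) → z = 43/11
  (17/5, 3) → z = 197/5
  (12/43, 68/43) → z = 828/43

s = 13/11, t = 5/22, minimum z = 43/11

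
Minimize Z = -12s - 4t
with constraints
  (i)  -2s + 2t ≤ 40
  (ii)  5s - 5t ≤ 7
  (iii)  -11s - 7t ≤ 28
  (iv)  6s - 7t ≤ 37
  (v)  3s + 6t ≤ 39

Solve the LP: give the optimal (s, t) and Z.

s = 79/15, t = 58/15, minimum Z = -236/3

The optimum lies where 5s - 5t = 7 and 3s + 6t = 39.
Solving simultaneously gives s = 79/15, t = 58/15.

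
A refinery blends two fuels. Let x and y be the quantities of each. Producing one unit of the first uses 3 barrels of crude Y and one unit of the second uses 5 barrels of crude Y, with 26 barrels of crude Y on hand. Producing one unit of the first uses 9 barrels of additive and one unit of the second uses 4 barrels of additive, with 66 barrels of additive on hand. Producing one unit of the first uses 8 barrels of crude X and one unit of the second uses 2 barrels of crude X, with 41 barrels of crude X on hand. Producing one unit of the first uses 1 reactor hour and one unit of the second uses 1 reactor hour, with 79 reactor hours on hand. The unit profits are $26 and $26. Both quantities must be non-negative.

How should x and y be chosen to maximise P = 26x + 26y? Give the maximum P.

x = 9/2, y = 5/2, maximum P = 182

Feasible corners and P = 26x + 26y:
  (0, 0) → P = 0
  (0, 26/5) → P = 676/5
  (41/8, 0) → P = 533/4
  (9/2, 5/2) → P = 182

The binding constraints are 3x + 5y = 26 and 8x + 2y = 41.
Solving simultaneously gives x = 9/2, y = 5/2.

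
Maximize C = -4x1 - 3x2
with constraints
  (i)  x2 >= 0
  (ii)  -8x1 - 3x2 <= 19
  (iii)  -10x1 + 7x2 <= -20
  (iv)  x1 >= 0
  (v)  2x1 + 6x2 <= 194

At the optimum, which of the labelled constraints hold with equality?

(i) and (iii)

Extreme points and C = -4x1 - 3x2:
  (2, 0) → C = -8
  (97, 0) → C = -388
  (739/37, 950/37) → C = -5806/37

The maximum is at (2, 0). Substituting into each constraint, equality holds for (i) and (iii); the remaining constraints have slack.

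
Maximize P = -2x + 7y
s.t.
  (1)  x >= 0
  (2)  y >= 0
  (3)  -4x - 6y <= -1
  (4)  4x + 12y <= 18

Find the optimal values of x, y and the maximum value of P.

Vertices and P = -2x + 7y:
  (0, 1/6) → P = 7/6
  (0, 3/2) → P = 21/2
  (1/4, 0) → P = -1/2
  (9/2, 0) → P = -9

x = 0, y = 3/2, maximum P = 21/2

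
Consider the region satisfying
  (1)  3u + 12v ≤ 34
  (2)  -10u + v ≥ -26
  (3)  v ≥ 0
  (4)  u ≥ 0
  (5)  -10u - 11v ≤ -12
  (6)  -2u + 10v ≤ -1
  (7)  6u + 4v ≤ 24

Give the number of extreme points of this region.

Of the 21 pairwise boundary intersections, those satisfying every inequality are:
  (13/5, 0)
  (37/14, 3/7)
  (6/5, 0)
  (131/122, 7/61)

4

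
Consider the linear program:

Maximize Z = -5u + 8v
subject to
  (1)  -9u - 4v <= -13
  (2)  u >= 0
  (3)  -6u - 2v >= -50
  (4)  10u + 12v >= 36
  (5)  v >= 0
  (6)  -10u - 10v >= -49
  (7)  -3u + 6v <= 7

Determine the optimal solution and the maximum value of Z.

u = 11/8, v = 89/48, maximum Z = 191/24

Feasible corners and Z = -5u + 8v:
  (18/5, 0) → Z = -18
  (11/8, 89/48) → Z = 191/24
  (49/10, 0) → Z = -49/2
  (112/45, 217/90) → Z = 308/45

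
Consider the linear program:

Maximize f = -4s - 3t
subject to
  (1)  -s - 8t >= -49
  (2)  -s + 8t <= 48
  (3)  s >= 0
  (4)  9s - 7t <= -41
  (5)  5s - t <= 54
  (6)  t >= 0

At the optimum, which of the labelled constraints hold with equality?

Extreme points and f = -4s - 3t:
  (0, 6) → f = -18
  (8/65, 391/65) → f = -241/13
  (0, 41/7) → f = -123/7

The maximum is at (0, 41/7). Substituting into each constraint, equality holds for (3) and (4); the remaining constraints have slack.

(3) and (4)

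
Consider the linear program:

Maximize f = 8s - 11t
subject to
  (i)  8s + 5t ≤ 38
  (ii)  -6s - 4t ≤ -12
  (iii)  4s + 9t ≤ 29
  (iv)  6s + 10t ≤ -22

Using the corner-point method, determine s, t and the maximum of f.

Extreme points and f = 8s - 11t:
  (46, -66) → f = 1094
  (49/5, -202/25) → f = 4182/25
  (52/9, -17/3) → f = 977/9

At the optimal vertex, 8s + 5t = 38 and -6s - 4t = -12.
Solving simultaneously gives s = 46, t = -66.

s = 46, t = -66, maximum f = 1094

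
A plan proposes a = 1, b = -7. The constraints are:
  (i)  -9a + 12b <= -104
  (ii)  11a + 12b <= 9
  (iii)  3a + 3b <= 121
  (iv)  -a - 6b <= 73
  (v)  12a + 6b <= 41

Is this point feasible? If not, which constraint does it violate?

Constraint (i): -9a + 12b = -93, which is not ≤ -104. All other constraints are satisfied.

not feasible — violates (i)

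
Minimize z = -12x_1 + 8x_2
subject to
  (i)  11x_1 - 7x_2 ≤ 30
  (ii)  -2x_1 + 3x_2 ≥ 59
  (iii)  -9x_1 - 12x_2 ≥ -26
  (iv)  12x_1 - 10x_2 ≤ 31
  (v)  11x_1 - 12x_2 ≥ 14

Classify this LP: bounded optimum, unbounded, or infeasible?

The boundaries -2x_1 + 3x_2 = 59 and -9x_1 - 12x_2 = -26 meet at (-210/17, 583/51), but that point violates 11x_1 - 12x_2 ≥ 14. Every candidate vertex is excluded by some other constraint, so the feasible region is empty.

infeasible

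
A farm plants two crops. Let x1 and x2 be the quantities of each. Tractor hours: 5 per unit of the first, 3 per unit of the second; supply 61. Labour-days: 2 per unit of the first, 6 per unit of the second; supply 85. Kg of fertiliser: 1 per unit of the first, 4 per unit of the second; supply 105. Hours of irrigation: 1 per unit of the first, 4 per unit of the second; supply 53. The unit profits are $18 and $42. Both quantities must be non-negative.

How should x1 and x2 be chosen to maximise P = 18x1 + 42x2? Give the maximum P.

Corner points and P = 18x1 + 42x2:
  (0, 0) → P = 0
  (0, 53/4) → P = 1113/2
  (61/5, 0) → P = 1098/5
  (5, 12) → P = 594

At the optimal vertex, 5x1 + 3x2 = 61 and x1 + 4x2 = 53.
Solving simultaneously gives x1 = 5, x2 = 12.

x1 = 5, x2 = 12, maximum P = 594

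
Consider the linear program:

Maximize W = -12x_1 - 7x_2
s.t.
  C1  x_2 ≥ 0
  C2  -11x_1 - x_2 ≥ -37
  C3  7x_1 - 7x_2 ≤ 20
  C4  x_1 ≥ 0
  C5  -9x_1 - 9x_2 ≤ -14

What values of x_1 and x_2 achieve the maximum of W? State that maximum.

x_1 = 0, x_2 = 14/9, maximum W = -98/9

Corner points and W = -12x_1 - 7x_2:
  (20/7, 0) → W = -240/7
  (14/9, 0) → W = -56/3
  (93/28, 13/28) → W = -1207/28
  (0, 37) → W = -259
  (0, 14/9) → W = -98/9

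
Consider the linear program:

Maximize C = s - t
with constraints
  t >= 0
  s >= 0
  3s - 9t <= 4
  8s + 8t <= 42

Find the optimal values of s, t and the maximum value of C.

Corner points and C = s - t:
  (0, 0) → C = 0
  (4/3, 0) → C = 4/3
  (0, 21/4) → C = -21/4
  (205/48, 47/48) → C = 79/24

s = 205/48, t = 47/48, maximum C = 79/24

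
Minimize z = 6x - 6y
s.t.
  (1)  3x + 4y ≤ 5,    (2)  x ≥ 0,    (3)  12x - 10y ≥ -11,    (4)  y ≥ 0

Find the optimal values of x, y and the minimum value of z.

x = 1/13, y = 31/26, minimum z = -87/13

The binding constraints are 3x + 4y = 5 and 12x - 10y = -11.
Solving simultaneously gives x = 1/13, y = 31/26.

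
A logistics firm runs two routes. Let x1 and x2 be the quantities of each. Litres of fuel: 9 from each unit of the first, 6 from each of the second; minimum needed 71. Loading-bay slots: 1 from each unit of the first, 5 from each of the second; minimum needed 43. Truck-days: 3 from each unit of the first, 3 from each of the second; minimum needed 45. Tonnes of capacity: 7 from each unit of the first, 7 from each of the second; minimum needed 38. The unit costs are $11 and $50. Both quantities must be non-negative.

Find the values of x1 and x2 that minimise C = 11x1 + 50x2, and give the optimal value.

x1 = 8, x2 = 7, minimum C = 438

Feasible corners and C = 11x1 + 50x2:
  (0, 15) → C = 750
  (43, 0) → C = 473
  (8, 7) → C = 438
The feasible region is unbounded (it extends along (0, 1), (1, 0)), but C strictly increases along every unbounded feasible direction, so there is no improving ray and the minimum is attained at a vertex.

At the optimal vertex, x1 + 5x2 = 43 and 3x1 + 3x2 = 45.
Solving simultaneously gives x1 = 8, x2 = 7.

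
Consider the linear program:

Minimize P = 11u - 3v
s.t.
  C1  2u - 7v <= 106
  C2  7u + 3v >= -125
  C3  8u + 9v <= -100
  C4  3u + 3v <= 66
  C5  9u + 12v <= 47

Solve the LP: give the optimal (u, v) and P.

Vertices and P = 11u - 3v:
  (-557/55, -992/55) → P = -3151/55
  (127/37, -524/37) → P = 2969/37
  (-275/13, 100/13) → P = -3325/13

The optimum lies where 7u + 3v = -125 and 8u + 9v = -100.
Solving simultaneously gives u = -275/13, v = 100/13.

u = -275/13, v = 100/13, minimum P = -3325/13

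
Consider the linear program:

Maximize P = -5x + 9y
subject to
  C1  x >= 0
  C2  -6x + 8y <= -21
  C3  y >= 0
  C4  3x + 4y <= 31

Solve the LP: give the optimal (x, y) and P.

Vertices and P = -5x + 9y:
  (7/2, 0) → P = -35/2
  (83/12, 41/16) → P = -553/48
  (31/3, 0) → P = -155/3

x = 83/12, y = 41/16, maximum P = -553/48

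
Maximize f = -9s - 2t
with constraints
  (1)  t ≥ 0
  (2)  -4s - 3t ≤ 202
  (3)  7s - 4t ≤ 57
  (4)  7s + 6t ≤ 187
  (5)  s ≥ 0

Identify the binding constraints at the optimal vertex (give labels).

(1) and (5)

Feasible corners and f = -9s - 2t:
  (57/7, 0) → f = -513/7
  (0, 0) → f = 0
  (109/7, 13) → f = -1163/7
  (0, 187/6) → f = -187/3

The maximum is at (0, 0). Substituting into each constraint, equality holds for (1) and (5); the remaining constraints have slack.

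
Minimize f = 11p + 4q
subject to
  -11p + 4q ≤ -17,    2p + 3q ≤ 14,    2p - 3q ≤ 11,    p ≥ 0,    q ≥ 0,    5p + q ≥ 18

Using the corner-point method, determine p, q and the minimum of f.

p = 18/5, q = 0, minimum f = 198/5

Corner points and f = 11p + 4q:
  (25/4, 1/2) → f = 283/4
  (40/13, 34/13) → f = 576/13
  (11/2, 0) → f = 121/2
  (18/5, 0) → f = 198/5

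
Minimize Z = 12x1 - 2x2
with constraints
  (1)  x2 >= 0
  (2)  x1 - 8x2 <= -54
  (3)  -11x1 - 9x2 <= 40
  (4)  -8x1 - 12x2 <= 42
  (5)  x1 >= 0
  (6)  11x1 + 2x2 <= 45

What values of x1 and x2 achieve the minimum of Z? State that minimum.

x1 = 0, x2 = 45/2, minimum Z = -45

At the optimal vertex, x1 = 0 and 11x1 + 2x2 = 45.
Solving simultaneously gives x1 = 0, x2 = 45/2.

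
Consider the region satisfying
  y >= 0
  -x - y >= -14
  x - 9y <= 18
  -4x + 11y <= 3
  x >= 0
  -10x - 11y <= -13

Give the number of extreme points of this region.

4

The feasible vertices (each the meet of two boundaries and inside every other half-plane) are:
  (14, 0)
  (13/10, 0)
  (151/15, 59/15)
  (5/7, 41/77)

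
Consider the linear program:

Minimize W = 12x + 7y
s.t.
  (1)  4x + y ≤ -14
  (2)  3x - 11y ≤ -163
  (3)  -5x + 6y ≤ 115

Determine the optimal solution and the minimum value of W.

x = -287/37, y = 470/37, minimum W = -154/37

Corner points and W = 12x + 7y:
  (-317/47, 610/47) → W = 466/47
  (-199/29, 390/29) → W = 342/29
  (-287/37, 470/37) → W = -154/37

The optimum lies where 3x - 11y = -163 and -5x + 6y = 115.
Solving simultaneously gives x = -287/37, y = 470/37.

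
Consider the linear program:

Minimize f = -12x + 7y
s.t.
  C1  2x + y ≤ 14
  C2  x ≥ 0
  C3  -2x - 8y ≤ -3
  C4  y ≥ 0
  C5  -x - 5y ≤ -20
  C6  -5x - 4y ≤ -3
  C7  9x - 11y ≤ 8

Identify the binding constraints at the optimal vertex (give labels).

Feasible corners and f = -12x + 7y:
  (0, 14) → f = 98
  (162/31, 110/31) → f = -1174/31
  (0, 4) → f = 28
  (65/14, 43/14) → f = -479/14

The minimum is at (162/31, 110/31). Substituting into each constraint, equality holds for C1 and C7; the remaining constraints have slack.

C1 and C7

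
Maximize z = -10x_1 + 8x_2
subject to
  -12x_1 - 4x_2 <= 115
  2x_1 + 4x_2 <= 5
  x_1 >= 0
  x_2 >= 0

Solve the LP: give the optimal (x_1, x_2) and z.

x_1 = 0, x_2 = 5/4, maximum z = 10

Vertices and z = -10x_1 + 8x_2:
  (0, 5/4) → z = 10
  (5/2, 0) → z = -25
  (0, 0) → z = 0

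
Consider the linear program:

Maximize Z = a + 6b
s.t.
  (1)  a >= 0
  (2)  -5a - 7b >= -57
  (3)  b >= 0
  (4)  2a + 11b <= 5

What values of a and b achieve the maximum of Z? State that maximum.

a = 0, b = 5/11, maximum Z = 30/11

At the optimal vertex, a = 0 and 2a + 11b = 5.
Solving simultaneously gives a = 0, b = 5/11.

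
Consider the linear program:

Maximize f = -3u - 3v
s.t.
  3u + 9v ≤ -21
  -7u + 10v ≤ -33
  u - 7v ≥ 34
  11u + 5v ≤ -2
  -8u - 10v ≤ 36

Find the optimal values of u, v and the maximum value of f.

u = 4/3, v = -14/3, maximum f = 10

Corner points and f = -3u - 3v:
  (78/41, -188/41) → f = 330/41
  (4/3, -14/3) → f = 10
  (16/7, -38/7) → f = 66/7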